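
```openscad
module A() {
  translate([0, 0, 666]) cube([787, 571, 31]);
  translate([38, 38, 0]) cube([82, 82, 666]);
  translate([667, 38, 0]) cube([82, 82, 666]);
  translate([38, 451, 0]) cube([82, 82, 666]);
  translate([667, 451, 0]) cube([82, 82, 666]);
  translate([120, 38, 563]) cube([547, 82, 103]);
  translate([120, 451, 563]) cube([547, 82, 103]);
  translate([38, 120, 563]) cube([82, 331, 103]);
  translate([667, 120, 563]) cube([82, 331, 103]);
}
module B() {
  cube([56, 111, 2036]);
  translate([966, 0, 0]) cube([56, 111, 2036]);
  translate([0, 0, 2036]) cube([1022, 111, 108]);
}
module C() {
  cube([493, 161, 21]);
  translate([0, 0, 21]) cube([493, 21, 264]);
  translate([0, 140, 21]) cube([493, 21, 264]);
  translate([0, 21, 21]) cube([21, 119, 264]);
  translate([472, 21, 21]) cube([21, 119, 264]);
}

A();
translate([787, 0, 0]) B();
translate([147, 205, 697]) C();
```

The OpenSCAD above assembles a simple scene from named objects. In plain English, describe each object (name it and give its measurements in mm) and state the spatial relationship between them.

A is a rectangular dining table. The top is 787×571×31 mm with its upper surface at z = 697 mm. It stands on four 82×82 mm square legs, each inset 38 mm from the nearest pair of top edges, running from the floor to the underside of the top. Four apron rails, 82 mm thick and 103 mm tall, run between adjacent legs with their top edges flush with the underside of the top and their outer faces flush with the legs' outer faces.

B is a door frame. The clear opening is 910 mm wide and 2036 mm high. Two 56 mm wide jambs, 111 mm deep, stand either side of the opening from the floor to the top of the opening. A 108 mm thick head sits across the top of both jambs, spanning the full outside width of the frame.

C is an open storage box with external size 493×161×285 mm and wall thickness 21 mm (the base is also 21 mm thick). The base covers the whole footprint; the four walls stand on the base, with the y-facing walls full-width and the x-facing walls fitting between their inner faces.

The door frame is against the table's +x side, with their −y faces flush. The open box is on top of the table, centred.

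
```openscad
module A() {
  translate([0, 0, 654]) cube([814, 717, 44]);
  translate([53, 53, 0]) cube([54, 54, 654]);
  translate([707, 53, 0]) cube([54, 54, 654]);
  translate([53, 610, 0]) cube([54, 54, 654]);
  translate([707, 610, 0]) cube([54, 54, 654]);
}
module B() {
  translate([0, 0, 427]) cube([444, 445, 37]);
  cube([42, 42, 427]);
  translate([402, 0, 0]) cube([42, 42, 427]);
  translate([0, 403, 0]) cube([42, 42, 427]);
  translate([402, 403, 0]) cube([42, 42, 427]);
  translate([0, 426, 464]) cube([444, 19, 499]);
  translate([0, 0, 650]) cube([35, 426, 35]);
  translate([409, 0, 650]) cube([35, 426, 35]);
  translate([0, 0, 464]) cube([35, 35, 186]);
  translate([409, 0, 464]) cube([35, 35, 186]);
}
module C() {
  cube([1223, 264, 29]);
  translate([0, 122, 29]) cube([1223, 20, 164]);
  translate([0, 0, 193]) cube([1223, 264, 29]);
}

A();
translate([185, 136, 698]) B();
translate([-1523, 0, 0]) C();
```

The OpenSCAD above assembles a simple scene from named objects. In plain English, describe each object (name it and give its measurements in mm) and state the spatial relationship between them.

A is a rectangular dining table. The top is 814×717×44 mm with its upper surface at z = 698 mm. It stands on four 54×54 mm square legs, each inset 53 mm from the nearest pair of top edges, running from the floor to the underside of the top.

B is a chair. The seat is a 444×445×37 mm slab with its top at z = 464 mm, on four 42×42 mm corner legs (flush with the seat edges, standing on z = 0). A flat backrest 19 mm thick, 499 mm tall, spans the full seat width and rises from the seat top along its +y edge, rear face flush with the rear of the seat. Two armrests of 35×35 mm section run along each side from the seat's front edge to the front of the backrest, top faces 221 mm above the seat top and outer faces flush with the seat's x-edges; a 35×35 mm post under the front of each armrest stands on the seat at the front corner.

C is an I-beam lying along x, 1223 mm long. Overall section height 222 mm. Two flanges 264 mm wide (y) and 29 mm thick, one on the floor and one at the top; a web 20 mm thick runs between them, centred on the flange width.

The chair is on top of the table, centred. The I-beam is on the floor beside the table on its −x side.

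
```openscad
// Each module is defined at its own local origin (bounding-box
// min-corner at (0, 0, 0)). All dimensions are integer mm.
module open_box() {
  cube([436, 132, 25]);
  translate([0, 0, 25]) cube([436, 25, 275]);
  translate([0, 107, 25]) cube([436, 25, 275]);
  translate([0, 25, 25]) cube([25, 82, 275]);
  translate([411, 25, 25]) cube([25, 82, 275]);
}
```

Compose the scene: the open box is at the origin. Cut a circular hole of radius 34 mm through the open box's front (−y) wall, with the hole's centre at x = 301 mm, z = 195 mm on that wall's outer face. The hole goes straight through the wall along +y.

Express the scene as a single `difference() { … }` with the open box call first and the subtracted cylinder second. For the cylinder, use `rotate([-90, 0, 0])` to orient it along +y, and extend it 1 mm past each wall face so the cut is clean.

difference() {
  open_box();
  translate([301, -1, 195]) rotate([-90, 0, 0]) cylinder(h = 27, r = 34);
}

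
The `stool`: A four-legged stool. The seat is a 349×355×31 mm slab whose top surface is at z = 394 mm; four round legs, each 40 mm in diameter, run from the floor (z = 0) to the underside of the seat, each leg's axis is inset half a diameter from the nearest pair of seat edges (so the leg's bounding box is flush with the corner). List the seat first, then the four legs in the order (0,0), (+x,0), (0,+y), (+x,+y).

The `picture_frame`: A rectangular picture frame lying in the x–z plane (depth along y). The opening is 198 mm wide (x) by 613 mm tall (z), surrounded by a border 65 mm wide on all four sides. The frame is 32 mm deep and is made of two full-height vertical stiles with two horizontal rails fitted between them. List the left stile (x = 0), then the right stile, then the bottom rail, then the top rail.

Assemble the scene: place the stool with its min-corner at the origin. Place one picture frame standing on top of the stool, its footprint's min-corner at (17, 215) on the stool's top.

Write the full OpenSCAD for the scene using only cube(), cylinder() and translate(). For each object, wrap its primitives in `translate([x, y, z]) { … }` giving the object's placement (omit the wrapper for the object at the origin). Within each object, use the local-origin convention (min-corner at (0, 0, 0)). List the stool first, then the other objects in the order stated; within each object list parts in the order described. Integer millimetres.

translate([0, 0, 363]) cube([349, 355, 31]);
translate([20, 20, 0]) cylinder(h = 363, r = 20);
translate([329, 20, 0]) cylinder(h = 363, r = 20);
translate([20, 335, 0]) cylinder(h = 363, r = 20);
translate([329, 335, 0]) cylinder(h = 363, r = 20);
translate([17, 215, 394]) {
  cube([65, 32, 743]);
  translate([263, 0, 0]) cube([65, 32, 743]);
  translate([65, 0, 0]) cube([198, 32, 65]);
  translate([65, 0, 678]) cube([198, 32, 65]);
}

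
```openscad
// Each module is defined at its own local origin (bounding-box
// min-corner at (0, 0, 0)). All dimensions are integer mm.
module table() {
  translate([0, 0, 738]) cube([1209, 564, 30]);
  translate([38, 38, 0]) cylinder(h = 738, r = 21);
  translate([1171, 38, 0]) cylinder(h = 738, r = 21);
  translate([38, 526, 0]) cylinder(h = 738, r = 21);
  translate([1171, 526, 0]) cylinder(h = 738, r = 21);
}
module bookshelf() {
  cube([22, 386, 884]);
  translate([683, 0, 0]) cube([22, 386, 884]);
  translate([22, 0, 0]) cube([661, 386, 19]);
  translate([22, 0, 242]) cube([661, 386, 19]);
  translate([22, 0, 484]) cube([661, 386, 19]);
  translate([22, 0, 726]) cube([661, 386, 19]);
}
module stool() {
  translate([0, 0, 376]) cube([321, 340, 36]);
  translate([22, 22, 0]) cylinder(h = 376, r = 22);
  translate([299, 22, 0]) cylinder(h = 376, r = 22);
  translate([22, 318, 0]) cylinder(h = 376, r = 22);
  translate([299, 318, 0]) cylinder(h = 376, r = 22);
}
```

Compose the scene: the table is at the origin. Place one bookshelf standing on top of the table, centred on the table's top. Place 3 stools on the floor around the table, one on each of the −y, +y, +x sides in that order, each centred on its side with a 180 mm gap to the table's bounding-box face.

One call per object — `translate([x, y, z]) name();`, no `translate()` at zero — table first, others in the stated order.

table();
translate([252, 89, 768]) bookshelf();
translate([444, -520, 0]) stool();
translate([444, 744, 0]) stool();
translate([1389, 112, 0]) stool();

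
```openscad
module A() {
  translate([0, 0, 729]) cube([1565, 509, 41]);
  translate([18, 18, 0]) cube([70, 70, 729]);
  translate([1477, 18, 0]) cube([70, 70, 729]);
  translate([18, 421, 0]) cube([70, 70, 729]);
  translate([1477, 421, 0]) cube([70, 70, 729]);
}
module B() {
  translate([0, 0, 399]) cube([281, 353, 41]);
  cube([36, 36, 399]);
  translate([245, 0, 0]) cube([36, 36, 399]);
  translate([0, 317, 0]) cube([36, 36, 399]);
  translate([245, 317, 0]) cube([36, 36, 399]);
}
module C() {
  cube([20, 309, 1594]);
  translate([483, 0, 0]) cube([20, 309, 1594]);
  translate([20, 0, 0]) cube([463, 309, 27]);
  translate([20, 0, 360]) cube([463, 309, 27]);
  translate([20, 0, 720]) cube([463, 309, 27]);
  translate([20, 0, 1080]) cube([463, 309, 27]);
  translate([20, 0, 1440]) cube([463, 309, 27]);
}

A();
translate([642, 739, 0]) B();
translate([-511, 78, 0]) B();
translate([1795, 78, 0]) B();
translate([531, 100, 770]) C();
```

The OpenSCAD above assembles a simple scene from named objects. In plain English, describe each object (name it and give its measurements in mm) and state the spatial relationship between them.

A is a rectangular dining table. The top is 1565×509×41 mm with its upper surface at z = 770 mm. It stands on four 70×70 mm square legs, each inset 18 mm from the nearest pair of top edges, running from the floor to the underside of the top.

B is a simple wooden stool: a rectangular seat 281 mm (x) by 353 mm (y), 41 mm thick, top face at z = 440 mm, on four square legs, each 36×36 mm in cross-section. The legs rest on z = 0, each flush with a corner of the seat.

C is an open bookshelf. Two side panels, each 20 mm thick, 309 mm deep and 1594 mm tall, stand 503 mm apart (outside-to-outside). Between them sit 5 shelves, each 27 mm thick and 309 mm deep, spanning the full gap between the sides. The bottom shelf rests on the floor (its underside at z = 0) and the clear gap between one shelf's top and the next shelf's underside is 333 mm.

Three stools sit around the table at the +y, −x, +x sides. The bookshelf is on top of the table, centred.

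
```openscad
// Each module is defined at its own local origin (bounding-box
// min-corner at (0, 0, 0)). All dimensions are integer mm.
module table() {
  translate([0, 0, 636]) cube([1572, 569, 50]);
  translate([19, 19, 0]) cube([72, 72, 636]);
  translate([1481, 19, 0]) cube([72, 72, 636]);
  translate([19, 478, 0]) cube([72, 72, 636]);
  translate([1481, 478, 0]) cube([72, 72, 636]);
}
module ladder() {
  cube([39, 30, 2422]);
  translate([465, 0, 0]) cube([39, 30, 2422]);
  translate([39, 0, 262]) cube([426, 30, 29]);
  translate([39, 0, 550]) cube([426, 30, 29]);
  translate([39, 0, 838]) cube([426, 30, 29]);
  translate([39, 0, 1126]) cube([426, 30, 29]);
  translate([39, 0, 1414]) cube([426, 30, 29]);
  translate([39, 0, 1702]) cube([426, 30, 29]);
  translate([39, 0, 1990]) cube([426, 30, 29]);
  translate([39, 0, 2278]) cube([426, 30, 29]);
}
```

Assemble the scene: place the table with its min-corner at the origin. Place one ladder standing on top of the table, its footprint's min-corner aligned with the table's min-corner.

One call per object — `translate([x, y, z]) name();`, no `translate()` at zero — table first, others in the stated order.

table();
translate([0, 0, 686]) ladder();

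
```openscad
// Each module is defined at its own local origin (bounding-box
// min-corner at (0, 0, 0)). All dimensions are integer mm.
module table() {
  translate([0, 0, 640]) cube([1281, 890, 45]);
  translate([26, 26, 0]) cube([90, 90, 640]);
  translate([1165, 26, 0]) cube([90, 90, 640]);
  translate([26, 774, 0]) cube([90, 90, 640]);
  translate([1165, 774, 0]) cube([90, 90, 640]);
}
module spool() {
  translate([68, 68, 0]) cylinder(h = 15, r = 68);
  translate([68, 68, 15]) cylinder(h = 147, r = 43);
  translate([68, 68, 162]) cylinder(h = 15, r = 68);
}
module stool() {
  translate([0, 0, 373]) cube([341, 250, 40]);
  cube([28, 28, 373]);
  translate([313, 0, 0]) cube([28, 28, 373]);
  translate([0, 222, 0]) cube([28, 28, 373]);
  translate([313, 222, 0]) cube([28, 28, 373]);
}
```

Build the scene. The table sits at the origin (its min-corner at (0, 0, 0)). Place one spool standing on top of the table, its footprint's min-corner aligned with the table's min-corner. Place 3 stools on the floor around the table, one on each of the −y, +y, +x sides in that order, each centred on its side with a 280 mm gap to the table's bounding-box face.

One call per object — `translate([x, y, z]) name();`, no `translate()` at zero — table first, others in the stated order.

table();
translate([0, 0, 685]) spool();
translate([470, -530, 0]) stool();
translate([470, 1170, 0]) stool();
translate([1561, 320, 0]) stool();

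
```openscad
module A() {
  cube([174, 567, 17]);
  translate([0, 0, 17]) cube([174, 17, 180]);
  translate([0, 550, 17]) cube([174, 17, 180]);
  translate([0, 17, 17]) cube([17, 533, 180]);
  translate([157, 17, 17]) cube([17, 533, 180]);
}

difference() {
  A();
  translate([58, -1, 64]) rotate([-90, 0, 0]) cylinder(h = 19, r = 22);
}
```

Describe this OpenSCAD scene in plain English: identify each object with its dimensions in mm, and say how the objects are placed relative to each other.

A is an open-topped rectangular box: outside dimensions 174×567×197 mm, with a uniform wall and base thickness of 17 mm. The base is a full 174×567 slab on the floor; four walls sit on top of the base. The front and back walls (the −y and +y sides) span the full width; the two side walls fit between them.

The open box has a circular hole of radius 22 mm through its front wall, centred at (x = 58, z = 64).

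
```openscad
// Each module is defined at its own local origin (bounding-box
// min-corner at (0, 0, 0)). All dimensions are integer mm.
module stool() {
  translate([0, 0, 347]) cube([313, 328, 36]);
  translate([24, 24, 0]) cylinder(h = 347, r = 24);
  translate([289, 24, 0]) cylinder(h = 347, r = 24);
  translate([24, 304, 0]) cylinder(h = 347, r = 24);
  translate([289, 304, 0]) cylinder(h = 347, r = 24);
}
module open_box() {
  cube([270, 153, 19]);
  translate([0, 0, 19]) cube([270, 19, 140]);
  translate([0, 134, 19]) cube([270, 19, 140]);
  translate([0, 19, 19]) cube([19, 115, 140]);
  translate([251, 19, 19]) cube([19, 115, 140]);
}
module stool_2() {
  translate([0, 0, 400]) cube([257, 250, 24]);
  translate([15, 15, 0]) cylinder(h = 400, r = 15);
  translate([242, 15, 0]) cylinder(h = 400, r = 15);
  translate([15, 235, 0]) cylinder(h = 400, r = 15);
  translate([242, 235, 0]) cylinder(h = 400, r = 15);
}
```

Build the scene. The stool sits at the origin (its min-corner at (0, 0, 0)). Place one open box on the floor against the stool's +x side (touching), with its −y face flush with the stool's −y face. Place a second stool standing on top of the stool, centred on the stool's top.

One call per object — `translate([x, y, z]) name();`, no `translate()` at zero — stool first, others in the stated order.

stool();
translate([313, 0, 0]) open_box();
translate([28, 39, 383]) stool_2();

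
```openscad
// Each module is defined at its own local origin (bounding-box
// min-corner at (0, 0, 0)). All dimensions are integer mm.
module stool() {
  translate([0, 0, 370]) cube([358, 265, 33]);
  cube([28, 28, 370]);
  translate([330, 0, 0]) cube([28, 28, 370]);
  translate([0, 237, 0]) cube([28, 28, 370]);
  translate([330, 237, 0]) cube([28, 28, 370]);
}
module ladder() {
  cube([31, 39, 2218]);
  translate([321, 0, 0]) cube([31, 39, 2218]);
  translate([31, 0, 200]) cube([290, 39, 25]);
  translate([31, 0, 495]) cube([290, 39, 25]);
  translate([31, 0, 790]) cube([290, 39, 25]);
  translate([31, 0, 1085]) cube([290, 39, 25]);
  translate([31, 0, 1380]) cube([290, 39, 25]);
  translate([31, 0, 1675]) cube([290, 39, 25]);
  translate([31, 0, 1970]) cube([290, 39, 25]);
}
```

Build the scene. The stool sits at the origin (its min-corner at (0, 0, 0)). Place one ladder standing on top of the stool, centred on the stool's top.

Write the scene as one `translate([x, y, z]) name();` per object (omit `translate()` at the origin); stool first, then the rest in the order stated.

stool();
translate([3, 113, 403]) ladder();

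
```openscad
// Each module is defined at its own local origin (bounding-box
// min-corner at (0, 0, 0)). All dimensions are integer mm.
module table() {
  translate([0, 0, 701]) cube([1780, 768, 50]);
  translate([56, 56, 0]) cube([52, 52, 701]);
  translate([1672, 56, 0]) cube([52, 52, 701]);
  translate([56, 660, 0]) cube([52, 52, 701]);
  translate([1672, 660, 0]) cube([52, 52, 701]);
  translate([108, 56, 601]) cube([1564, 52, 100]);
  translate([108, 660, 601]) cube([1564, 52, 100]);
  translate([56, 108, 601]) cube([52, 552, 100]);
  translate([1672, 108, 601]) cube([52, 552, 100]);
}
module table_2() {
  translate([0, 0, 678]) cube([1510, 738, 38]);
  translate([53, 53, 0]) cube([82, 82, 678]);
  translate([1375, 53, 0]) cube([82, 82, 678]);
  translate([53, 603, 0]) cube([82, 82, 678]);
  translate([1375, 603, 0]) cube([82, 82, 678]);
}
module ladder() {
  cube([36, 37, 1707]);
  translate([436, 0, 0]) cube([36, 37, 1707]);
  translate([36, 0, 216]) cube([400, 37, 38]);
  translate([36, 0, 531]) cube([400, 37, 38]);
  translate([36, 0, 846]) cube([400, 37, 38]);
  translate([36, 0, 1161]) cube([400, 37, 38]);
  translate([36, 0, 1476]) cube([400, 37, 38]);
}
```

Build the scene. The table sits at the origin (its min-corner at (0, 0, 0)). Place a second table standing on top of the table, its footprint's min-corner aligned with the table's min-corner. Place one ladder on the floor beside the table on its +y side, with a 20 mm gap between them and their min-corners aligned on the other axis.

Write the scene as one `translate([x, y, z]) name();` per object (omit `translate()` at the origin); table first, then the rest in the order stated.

table();
translate([0, 0, 751]) table_2();
translate([0, 788, 0]) ladder();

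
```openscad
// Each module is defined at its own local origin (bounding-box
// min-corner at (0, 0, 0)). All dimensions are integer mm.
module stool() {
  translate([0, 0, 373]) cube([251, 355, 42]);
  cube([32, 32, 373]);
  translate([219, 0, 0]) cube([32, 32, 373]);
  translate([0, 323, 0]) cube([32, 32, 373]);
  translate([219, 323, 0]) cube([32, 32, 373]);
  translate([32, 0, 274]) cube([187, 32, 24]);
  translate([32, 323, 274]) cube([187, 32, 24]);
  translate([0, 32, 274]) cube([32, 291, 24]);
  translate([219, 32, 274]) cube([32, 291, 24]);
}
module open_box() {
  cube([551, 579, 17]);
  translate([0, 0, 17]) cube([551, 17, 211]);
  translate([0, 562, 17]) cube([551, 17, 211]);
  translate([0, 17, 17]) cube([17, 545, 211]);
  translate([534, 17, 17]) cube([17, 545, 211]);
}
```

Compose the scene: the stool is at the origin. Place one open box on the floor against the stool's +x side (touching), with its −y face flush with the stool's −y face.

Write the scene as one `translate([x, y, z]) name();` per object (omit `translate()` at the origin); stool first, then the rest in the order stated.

stool();
translate([251, 0, 0]) open_box();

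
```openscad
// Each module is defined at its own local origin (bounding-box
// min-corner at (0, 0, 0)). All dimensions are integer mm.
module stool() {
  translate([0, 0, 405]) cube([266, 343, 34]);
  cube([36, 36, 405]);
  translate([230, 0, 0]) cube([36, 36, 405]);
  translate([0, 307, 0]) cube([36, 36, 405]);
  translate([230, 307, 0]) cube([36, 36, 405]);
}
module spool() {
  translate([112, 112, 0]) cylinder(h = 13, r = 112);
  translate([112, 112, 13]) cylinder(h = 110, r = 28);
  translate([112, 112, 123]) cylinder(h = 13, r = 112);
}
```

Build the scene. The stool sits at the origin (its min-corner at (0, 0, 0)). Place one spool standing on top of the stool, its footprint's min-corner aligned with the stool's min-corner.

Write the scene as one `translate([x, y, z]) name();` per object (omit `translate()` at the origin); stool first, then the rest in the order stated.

stool();
translate([0, 0, 439]) spool();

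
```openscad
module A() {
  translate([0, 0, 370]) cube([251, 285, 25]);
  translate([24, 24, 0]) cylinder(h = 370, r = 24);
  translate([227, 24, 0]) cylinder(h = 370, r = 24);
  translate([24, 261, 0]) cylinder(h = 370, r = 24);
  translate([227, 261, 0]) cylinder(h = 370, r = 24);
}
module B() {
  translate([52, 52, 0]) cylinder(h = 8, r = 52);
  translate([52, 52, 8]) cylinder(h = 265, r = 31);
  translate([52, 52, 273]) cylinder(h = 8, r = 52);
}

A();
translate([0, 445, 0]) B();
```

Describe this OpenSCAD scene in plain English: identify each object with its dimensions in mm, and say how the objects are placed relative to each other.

A is a simple wooden stool: a rectangular seat 251 mm (x) by 285 mm (y), 25 mm thick, top face at z = 395 mm, on four round legs, each 48 mm in diameter. The legs rest on z = 0, each leg's axis is inset half a diameter from the nearest pair of seat edges (so the leg's bounding box is flush with the corner).

B is a spool: two coaxial disc flanges of radius 52 mm and thickness 8 mm, joined by a core cylinder of radius 31 mm and height 265 mm. The lower flange rests on z = 0 and the three cylinders share a vertical axis.

The spool is on the floor beside the stool on its +y side.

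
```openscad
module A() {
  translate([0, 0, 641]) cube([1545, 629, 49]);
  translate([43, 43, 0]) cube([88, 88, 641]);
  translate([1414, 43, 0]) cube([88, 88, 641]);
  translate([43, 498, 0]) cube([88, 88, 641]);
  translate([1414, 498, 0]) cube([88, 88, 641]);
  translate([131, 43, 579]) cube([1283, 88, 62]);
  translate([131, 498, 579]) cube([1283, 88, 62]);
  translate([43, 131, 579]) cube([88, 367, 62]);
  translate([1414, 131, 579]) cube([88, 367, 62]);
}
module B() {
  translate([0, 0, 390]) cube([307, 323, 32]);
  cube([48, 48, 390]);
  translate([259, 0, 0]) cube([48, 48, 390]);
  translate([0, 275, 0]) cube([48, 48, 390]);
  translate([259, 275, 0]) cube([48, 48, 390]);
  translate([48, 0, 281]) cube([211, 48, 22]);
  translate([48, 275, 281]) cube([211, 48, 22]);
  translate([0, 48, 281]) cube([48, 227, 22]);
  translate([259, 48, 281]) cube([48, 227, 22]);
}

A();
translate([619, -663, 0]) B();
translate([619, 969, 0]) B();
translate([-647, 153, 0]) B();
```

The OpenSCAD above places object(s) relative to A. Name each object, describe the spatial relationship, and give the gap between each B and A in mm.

Each stool's nearest face is 340 mm from the table's bounding box.

A is a table. B is a stool. Three stools sit around the table at the −y, +y, −x sides. The gap between each stool and the table is 340 mm.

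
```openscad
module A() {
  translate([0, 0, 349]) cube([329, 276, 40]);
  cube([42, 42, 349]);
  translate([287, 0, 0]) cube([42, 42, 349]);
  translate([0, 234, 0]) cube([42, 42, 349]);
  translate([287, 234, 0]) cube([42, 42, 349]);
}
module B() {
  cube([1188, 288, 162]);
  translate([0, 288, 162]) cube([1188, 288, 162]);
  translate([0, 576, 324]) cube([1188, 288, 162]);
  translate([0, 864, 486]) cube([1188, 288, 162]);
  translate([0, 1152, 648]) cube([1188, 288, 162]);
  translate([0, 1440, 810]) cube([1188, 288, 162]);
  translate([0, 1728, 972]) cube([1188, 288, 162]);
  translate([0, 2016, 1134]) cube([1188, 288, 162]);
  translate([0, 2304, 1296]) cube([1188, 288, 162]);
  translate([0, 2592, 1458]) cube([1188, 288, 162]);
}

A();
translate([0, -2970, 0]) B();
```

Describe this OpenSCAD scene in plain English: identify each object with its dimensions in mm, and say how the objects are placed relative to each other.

A is a four-legged stool. The seat is 329×276 mm, 40 mm thick, top at z = 389 mm. It stands on four square legs, each 42×42 mm in cross-section, from z = 0 to the seat underside, each flush with a corner of the seat.

B is a run of 10 identical solid stair steps. Each tread is 1188×288 mm and each step block is 162 mm high. Step 1 rests on the floor; step k is offset from step 1 by (k−1)×288 mm in y and (k−1)×162 mm in z.

The staircase is on the floor beside the stool on its −y side.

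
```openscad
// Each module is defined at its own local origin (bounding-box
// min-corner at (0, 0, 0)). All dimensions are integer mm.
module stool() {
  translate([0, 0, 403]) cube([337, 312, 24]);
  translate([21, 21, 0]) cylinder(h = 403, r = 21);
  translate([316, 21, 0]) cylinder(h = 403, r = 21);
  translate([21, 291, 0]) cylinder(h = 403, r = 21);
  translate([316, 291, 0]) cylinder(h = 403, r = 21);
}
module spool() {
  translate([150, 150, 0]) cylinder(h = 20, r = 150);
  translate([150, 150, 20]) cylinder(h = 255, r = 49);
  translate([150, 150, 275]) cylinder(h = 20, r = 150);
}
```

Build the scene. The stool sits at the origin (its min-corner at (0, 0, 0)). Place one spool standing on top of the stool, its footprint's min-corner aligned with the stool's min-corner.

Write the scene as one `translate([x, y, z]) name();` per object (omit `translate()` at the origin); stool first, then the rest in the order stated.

stool();
translate([0, 0, 427]) spool();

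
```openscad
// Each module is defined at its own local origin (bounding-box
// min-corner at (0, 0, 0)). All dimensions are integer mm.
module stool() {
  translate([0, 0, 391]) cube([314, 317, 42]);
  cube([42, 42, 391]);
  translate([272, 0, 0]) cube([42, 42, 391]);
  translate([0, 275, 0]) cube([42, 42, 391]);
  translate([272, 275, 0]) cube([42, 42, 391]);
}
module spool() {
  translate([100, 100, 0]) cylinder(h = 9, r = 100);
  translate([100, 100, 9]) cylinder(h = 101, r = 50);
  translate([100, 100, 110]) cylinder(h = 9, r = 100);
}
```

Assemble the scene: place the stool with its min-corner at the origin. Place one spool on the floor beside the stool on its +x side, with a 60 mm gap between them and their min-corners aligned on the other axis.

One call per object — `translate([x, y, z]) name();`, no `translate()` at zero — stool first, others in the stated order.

stool();
translate([374, 0, 0]) spool();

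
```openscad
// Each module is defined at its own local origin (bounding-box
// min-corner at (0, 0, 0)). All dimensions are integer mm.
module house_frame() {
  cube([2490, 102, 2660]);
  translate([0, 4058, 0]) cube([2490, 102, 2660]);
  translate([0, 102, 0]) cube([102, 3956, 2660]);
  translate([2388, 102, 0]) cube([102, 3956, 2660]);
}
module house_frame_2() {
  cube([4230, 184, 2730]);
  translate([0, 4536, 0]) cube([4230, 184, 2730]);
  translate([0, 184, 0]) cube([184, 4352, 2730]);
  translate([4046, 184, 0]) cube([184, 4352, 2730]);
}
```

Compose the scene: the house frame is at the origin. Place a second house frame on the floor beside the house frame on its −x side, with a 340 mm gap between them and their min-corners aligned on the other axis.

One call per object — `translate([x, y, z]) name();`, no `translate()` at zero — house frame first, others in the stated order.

house_frame();
translate([-4570, 0, 0]) house_frame_2();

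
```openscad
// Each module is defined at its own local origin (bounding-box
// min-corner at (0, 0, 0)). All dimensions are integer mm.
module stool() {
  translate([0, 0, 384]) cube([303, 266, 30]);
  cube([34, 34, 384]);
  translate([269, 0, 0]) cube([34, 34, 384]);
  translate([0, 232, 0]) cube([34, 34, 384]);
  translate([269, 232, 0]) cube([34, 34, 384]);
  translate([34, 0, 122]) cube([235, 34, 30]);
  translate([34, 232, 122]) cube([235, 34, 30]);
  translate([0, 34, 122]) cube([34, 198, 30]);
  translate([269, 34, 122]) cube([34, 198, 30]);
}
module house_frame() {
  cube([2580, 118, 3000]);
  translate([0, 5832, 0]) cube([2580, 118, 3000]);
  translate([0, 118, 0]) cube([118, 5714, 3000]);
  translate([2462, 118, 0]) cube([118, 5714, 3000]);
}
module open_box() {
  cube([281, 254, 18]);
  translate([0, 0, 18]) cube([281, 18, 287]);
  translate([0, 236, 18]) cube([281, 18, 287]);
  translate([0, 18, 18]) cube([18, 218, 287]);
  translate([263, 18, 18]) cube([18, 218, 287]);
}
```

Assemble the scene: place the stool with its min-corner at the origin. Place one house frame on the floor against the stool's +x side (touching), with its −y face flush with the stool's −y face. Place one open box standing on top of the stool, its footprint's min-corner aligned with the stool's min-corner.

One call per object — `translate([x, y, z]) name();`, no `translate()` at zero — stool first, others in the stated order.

stool();
translate([303, 0, 0]) house_frame();
translate([0, 0, 414]) open_box();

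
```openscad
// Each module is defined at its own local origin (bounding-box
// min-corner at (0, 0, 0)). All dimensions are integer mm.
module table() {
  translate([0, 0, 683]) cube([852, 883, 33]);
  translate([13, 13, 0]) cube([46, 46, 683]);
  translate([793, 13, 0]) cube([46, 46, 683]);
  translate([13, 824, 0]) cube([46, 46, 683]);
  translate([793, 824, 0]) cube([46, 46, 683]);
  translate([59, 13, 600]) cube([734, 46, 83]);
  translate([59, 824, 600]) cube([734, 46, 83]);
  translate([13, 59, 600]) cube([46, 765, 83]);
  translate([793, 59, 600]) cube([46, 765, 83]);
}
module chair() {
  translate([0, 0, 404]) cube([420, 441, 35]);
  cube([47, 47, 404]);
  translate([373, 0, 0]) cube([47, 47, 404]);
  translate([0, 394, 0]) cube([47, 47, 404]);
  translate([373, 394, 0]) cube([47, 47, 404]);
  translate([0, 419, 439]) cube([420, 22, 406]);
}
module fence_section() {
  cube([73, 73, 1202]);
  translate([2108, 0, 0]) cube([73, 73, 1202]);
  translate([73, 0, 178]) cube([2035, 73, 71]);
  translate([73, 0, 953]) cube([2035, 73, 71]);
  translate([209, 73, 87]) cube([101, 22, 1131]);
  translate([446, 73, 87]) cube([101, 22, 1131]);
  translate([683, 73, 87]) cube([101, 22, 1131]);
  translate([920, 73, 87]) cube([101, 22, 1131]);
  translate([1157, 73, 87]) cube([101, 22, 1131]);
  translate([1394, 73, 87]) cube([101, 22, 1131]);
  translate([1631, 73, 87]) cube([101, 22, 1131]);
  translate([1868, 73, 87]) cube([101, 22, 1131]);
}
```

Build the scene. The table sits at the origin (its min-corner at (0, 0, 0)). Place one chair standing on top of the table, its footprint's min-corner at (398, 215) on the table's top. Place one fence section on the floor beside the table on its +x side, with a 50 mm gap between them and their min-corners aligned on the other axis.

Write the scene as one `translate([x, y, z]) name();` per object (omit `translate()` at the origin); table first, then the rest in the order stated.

table();
translate([398, 215, 716]) chair();
translate([902, 0, 0]) fence_section();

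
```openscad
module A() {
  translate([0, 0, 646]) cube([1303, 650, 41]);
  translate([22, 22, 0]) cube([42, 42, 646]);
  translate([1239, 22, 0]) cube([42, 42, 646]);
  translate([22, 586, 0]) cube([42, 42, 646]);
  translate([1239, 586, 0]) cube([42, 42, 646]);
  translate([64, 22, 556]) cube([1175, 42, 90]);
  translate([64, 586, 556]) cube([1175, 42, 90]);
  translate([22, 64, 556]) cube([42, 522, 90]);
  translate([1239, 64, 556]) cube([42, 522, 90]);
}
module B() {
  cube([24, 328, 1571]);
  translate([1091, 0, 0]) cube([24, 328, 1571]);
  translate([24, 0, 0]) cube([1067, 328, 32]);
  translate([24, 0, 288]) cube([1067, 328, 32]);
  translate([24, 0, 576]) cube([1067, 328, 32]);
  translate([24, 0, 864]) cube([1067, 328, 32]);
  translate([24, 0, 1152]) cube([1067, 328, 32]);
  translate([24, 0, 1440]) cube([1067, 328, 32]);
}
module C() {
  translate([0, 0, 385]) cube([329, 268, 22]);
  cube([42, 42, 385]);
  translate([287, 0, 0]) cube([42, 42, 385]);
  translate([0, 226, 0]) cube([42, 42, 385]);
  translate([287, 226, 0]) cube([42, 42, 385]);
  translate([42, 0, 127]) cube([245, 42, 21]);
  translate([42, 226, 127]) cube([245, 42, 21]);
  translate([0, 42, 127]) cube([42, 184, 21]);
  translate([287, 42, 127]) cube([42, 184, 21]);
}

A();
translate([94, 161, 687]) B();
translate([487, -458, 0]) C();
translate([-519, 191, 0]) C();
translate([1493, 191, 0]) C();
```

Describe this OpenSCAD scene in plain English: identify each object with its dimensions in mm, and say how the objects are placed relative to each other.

A is a table with a 1303×650 mm rectangular top, 41 mm thick, top surface at z = 687 mm, supported by four 42×42 mm square legs, each inset 22 mm from the nearest pair of top edges, running from the floor. Four apron rails, 42 mm thick and 90 mm tall, run between adjacent legs with their top edges flush with the underside of the top and their outer faces flush with the legs' outer faces.

B is a bookshelf 1115 mm wide overall, 328 mm deep and 1571 mm tall. The two sides are 24 mm thick vertical panels. 6 horizontal shelves of 32 mm thickness span between the inner faces of the sides; the lowest shelf sits on the floor and shelves are stacked with a clear vertical gap of 256 mm between each pair.

C is a simple wooden stool: a rectangular seat 329 mm (x) by 268 mm (y), 22 mm thick, top face at z = 407 mm, on four square legs, each 42×42 mm in cross-section. The legs rest on z = 0, each flush with a corner of the seat. Four stretchers, 42 mm wide and 21 mm tall, connect adjacent legs with their undersides at z = 127 mm, each running between the inner faces of the legs it joins and aligned with the legs' outer faces on the other axis.

The bookshelf is on top of the table, centred. Three stools sit around the table at the −y, −x, +x sides.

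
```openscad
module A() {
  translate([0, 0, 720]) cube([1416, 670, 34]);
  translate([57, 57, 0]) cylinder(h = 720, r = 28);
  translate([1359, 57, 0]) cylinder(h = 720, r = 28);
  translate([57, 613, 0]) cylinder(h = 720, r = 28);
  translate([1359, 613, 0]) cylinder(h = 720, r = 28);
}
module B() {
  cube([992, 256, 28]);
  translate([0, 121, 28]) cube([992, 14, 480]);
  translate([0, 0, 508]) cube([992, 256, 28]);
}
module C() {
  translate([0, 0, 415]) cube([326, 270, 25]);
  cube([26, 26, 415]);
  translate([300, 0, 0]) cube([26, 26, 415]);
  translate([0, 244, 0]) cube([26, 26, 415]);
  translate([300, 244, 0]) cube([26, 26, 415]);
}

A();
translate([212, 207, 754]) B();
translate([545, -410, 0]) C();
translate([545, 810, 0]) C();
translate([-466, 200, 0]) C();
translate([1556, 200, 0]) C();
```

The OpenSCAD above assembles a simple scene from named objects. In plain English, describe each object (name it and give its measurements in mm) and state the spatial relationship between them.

A is a table: top 1416 mm (x) × 670 mm (y), 34 mm thick, upper face at z = 754 mm, on four round legs of 56 mm diameter, each leg's bounding box inset 29 mm from the nearest pair of top edges, running from z = 0 to the bottom of the top.

B is an I-beam lying along x, 992 mm long. Overall section height 536 mm. Two flanges 256 mm wide (y) and 28 mm thick, one on the floor and one at the top; a web 14 mm thick runs between them, centred on the flange width.

C is a four-legged stool. The seat is 326×270 mm, 25 mm thick, top at z = 440 mm. It stands on four square legs, each 26×26 mm in cross-section, from z = 0 to the seat underside, each flush with a corner of the seat.

The I-beam is on top of the table, centred. Four stools sit around the table at the −y, +y, −x, +x sides.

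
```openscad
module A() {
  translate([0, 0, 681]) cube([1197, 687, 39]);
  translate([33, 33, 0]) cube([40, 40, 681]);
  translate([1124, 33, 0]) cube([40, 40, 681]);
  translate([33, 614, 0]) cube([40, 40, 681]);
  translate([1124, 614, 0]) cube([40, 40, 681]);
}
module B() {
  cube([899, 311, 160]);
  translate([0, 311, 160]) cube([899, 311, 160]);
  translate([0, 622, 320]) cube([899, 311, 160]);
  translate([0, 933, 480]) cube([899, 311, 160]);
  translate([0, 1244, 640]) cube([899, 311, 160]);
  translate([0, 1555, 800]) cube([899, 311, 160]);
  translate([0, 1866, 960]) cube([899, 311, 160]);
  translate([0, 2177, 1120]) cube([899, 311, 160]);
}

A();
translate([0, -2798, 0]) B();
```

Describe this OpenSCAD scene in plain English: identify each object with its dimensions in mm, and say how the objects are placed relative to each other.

A is a rectangular dining table. The top is 1197×687×39 mm with its upper surface at z = 720 mm. It stands on four 40×40 mm square legs, each inset 33 mm from the nearest pair of top edges, running from the floor to the underside of the top.

B is a run of 8 identical solid stair steps. Each tread is 899×311 mm and each step block is 160 mm high. Step 1 rests on the floor; step k is offset from step 1 by (k−1)×311 mm in y and (k−1)×160 mm in z.

The staircase is on the floor beside the table on its −y side.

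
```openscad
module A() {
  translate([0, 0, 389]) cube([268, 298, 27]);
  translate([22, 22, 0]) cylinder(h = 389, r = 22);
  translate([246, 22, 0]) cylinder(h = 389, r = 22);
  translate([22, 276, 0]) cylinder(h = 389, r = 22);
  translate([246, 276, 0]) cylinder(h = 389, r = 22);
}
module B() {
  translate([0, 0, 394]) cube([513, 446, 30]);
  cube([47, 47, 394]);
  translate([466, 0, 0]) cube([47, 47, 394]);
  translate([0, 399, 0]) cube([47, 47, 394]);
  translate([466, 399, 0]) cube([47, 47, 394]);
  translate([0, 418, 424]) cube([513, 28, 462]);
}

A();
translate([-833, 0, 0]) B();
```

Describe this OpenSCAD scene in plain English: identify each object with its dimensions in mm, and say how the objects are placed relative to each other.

A is a four-legged stool. The seat is 268×298 mm, 27 mm thick, top at z = 416 mm. It stands on four round legs, each 44 mm in diameter, from z = 0 to the seat underside, each leg's axis is inset half a diameter from the nearest pair of seat edges (so the leg's bounding box is flush with the corner).

B is a chair: 513×446 mm seat, 30 mm thick, top at z = 424 mm, on four 47 mm square corner legs flush with the seat edges. A 28 mm thick backrest slab spans the full seat width, extending 462 mm above the seat top, its back face flush with the seat's +y edge.

The chair is on the floor beside the stool on its −x side.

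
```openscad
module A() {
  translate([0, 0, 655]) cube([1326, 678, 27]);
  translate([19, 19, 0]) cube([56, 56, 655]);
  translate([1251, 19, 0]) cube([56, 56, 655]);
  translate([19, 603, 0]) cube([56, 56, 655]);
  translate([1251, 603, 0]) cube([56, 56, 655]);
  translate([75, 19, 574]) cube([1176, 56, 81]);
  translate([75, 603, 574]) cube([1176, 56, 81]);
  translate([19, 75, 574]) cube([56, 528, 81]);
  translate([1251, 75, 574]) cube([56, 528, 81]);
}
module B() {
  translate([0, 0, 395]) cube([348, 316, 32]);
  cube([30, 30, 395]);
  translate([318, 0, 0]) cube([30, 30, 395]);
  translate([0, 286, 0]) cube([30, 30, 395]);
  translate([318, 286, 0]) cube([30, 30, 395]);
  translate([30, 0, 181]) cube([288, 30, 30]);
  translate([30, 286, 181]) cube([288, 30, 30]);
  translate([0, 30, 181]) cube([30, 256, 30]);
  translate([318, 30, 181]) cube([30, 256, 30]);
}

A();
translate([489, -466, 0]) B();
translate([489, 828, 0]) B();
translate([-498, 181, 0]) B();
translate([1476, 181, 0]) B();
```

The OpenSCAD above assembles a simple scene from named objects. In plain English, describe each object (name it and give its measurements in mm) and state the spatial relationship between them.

A is a table with a 1326×678 mm rectangular top, 27 mm thick, top surface at z = 682 mm, supported by four 56×56 mm square legs, each inset 19 mm from the nearest pair of top edges, running from the floor. Four apron rails, 56 mm thick and 81 mm tall, run between adjacent legs with their top edges flush with the underside of the top and their outer faces flush with the legs' outer faces.

B is a four-legged stool. The seat is 348×316 mm, 32 mm thick, top at z = 427 mm. It stands on four square legs, each 30×30 mm in cross-section, from z = 0 to the seat underside, each flush with a corner of the seat. Four stretchers, 30 mm wide and 30 mm tall, connect adjacent legs with their undersides at z = 181 mm, each running between the inner faces of the legs it joins and aligned with the legs' outer faces on the other axis.

Four stools sit around the table at the −y, +y, −x, +x sides.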